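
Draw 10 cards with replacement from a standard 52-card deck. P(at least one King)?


P(not a King) = 48/52 = 12/13
P(none in 10 draws) = (12/13)^10 = 61917364224/137858491849
P(≥1 King) = 1 - 61917364224/137858491849 = 75941127625/137858491849

P = 75941127625/137858491849 ≈ 55.09%


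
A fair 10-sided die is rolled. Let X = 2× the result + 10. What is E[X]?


E[die] = (1+10)/2 = 11/2
E[X] = 2×11/2 + 10 = 21

E[X] = 21


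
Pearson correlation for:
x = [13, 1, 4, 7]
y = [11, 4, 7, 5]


n=4, Σx=25, Σy=27, Σxy=210, Σx²=235, Σy²=211
r = (4×210 - 25×27)/√((4×235 - 25²)(4×211 - 27²))
= 165/√(315×115) = 165/√36225 ≈ 165/190.3287 ≈ 0.8669

r ≈ 0.8669


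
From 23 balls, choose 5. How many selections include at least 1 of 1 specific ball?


Complement: C(23,5) - C(22,5) = 33649 - 26334 = 7315

7315


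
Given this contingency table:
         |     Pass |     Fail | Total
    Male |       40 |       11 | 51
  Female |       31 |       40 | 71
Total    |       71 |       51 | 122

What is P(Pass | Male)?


P(Pass | Male) = 40/(40+11) = 40/51

P(Pass|Male) = 40/51 ≈ 78.43%


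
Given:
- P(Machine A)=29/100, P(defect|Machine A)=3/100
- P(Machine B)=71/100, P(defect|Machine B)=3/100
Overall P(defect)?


P(B) = Σ P(B|Aᵢ)×P(Aᵢ)
  3/100×29/100 = 87/10000
  3/100×71/100 = 213/10000
Sum = 3/100

P(defect) = 3/100 ≈ 3.00%


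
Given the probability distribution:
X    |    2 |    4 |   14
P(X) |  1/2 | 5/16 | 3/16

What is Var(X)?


E[X] = 39/8
E[X²] = 175/4
Var(X) = E[X²] - (E[X])² = 175/4 - 1521/64 = 1279/64

Var(X) = 1279/64 ≈ 19.9844


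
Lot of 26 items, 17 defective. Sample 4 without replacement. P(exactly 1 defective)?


Hypergeometric: C(17,1)×C(9,3)/C(26,4)
= 17×84/14950 = 714/7475

P(X=1) = 714/7475 ≈ 9.55%


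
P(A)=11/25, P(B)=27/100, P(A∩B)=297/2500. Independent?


P(A)×P(B) = 297/2500
P(A∩B) = 297/2500
Equal ✓ → Independent

Yes, independent


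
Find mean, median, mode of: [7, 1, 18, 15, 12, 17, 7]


Sorted: [1, 7, 7, 12, 15, 17, 18]
Mean = 77/7 = 11
Median = 12
Freq: {7: 2, 1: 1, 18: 1, 15: 1, 12: 1, 17: 1}
Mode: [7]

Mean=11, Median=12, Mode=7


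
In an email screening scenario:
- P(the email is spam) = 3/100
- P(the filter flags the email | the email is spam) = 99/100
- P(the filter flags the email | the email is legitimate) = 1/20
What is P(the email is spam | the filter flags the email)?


Using Bayes' theorem:
P(A|B) = P(B|A)·P(A) / P(B)

P(the filter flags the email) = 99/100 × 3/100 + 1/20 × 97/100
= 297/10000 + 97/2000 = 391/5000

P(the email is spam|the filter flags the email) = (297/10000) / (391/5000) = 297/782

P(the email is spam|the filter flags the email) = 297/782 ≈ 37.98%


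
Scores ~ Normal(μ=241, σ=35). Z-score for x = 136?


z = (x - μ)/σ = (136 - 241)/35 = -3.0

z = -3.0


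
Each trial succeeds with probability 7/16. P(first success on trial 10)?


Geometric: P(X=10) = (1-p)^(k-1)×p = (9/16)^9×7/16 = 2711943423/1099511627776

P(X=10) = 2711943423/1099511627776 ≈ 0.25%


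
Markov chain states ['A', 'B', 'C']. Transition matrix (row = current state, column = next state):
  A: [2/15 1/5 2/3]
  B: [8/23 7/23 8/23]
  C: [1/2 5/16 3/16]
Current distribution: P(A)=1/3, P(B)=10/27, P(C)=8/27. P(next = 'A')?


P(next=A) = Σᵢ P(now=i)×P(i→A)
= 1/3×2/15 + 10/27×8/23 + 8/27×1/2
= 2/45 + 80/621 + 4/27 = 998/3105

P = 998/3105 ≈ 0.3214


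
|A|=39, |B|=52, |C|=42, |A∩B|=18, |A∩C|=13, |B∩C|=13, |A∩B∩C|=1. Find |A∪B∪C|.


|A∪B∪C| = 39+52+42-18-13-13+1 = 90

|A∪B∪C| = 90


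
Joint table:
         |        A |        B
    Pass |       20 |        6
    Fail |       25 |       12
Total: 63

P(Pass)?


P(Pass) = (20+6)/63 = 26/63

P(Pass) = 26/63 ≈ 41.27%


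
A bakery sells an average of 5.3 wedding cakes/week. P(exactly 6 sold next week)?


Poisson(λ=5.3): P(X=6) = e^(-λ)×λ^k/k!
= e^(-5.3) × 5.3^6 / 6!
≈ 0.004991593907 × 22164.361129 / 720 ≈ 0.153660

P(X=6) ≈ 0.153660 ≈ 15.37%


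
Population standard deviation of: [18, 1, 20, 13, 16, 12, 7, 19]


Mean = 106/8 = 53/4
  (18-53/4)²=361/16
  (1-53/4)²=2401/16
  (20-53/4)²=729/16
  (13-53/4)²=1/16
  (16-53/4)²=121/16
  (12-53/4)²=25/16
  (7-53/4)²=625/16
  (19-53/4)²=529/16
Σ(x-μ)² = 599/2
σ² = (599/2)/8 = 599/16

σ = √(599/16) ≈ 6.1186


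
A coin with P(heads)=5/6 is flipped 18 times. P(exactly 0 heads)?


Binomial: P(X=0) = C(18,0)×p^0×(1-p)^18
= 1 × 1 × 1/101559956668416 = 1/101559956668416

P(X=0) = 1/101559956668416 ≈ 0.00%


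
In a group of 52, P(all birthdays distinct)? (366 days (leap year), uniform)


P(all different) = Π(366-i)/366 for i=0..51
= (366/366)×(365/366)×...×(315/366)
= 0.022238

P ≈ 0.0222 ≈ 2.22%


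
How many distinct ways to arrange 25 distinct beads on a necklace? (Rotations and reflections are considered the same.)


Free circular arrangements: rotations and reflections both identified.
(n-1)!/2 = 24!/2 = 620448401733239439360000/2 = 310224200866619719680000

310224200866619719680000


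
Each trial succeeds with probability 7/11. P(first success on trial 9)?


Geometric: P(X=9) = (1-p)^(k-1)×p = (4/11)^8×7/11 = 458752/2357947691

P(X=9) = 458752/2357947691 ≈ 0.02%


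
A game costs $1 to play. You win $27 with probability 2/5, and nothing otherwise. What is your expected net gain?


E[gain] = (27-1)×2/5 + (-1)×3/5
= 52/5 - 3/5 = 49/5

Expected net gain = $49/5 ≈ $9.80


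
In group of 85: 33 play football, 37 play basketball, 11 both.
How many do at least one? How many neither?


|A∪B| = 33+37-11 = 59
Neither = 85-59 = 26

At least one: 59; Neither: 26


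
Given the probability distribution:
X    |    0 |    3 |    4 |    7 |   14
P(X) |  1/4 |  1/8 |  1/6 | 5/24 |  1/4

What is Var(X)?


E[X] = 6
E[X²] = 63
Var(X) = E[X²] - (E[X])² = 63 - 36 = 27

Var(X) = 27 ≈ 27.0000


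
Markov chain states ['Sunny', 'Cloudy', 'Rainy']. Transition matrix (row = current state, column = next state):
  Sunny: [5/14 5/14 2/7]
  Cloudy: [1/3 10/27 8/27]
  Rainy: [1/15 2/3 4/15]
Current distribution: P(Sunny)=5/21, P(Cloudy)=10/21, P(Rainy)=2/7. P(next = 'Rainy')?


P(next=Rainy) = Σᵢ P(now=i)×P(i→Rainy)
= 5/21×2/7 + 10/21×8/27 + 2/7×4/15
= 10/147 + 80/567 + 8/105 = 5662/19845

P = 5662/19845 ≈ 0.2853


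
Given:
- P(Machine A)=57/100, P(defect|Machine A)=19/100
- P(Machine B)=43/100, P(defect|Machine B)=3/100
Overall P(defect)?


P(B) = Σ P(B|Aᵢ)×P(Aᵢ)
  19/100×57/100 = 1083/10000
  3/100×43/100 = 129/10000
Sum = 303/2500

P(defect) = 303/2500 ≈ 12.12%


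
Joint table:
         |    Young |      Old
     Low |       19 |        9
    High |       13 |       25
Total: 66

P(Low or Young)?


P(Low∨Young) = P(Low) + P(Young) - P(Low∧Young)
= (28 + 32 - 19)/66 = 41/66

P = 41/66 ≈ 62.12%


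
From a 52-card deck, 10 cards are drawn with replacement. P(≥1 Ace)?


P(not a Ace) = 48/52 = 12/13
P(none in 10 draws) = (12/13)^10 = 61917364224/137858491849
P(≥1 Ace) = 1 - 61917364224/137858491849 = 75941127625/137858491849

P = 75941127625/137858491849 ≈ 55.09%


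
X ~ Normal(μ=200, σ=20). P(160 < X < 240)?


z₁=(160-200)/20=-2.0, z₂=(240-200)/20=2.0
P = Φ(2.0) - Φ(-2.0) = 0.977250 - 0.022750 = 0.954500 ≈ 0.9545

P(160 < X < 240) ≈ 0.9545


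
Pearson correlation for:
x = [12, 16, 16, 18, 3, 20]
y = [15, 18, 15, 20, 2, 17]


n=6, Σx=85, Σy=87, Σxy=1414, Σx²=1389, Σy²=1467
r = (6×1414 - 85×87)/√((6×1389 - 85²)(6×1467 - 87²))
= 1089/√(1109×1233) = 1089/√1367397 ≈ 1089/1169.3575 ≈ 0.9313

r ≈ 0.9313


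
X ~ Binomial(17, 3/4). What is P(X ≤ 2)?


P(X ≤ 2) = Σ P(X=i) for i=0..2
P(X=0) = 1/17179869184
P(X=1) = 51/17179869184
P(X=2) = 153/2147483648
Sum = 319/4294967296

P(X ≤ 2) = 319/4294967296 ≈ 0.00%


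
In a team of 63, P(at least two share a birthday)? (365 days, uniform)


P(all different) = Π(365-i)/365 for i=0..62
= 0.003396
P(match) = 1 - 0.003396 = 0.996604

P ≈ 0.9966 ≈ 99.66%


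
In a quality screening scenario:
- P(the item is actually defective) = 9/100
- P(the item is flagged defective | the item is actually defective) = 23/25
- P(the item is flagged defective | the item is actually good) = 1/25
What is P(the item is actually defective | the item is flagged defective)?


Using Bayes' theorem:
P(A|B) = P(B|A)·P(A) / P(B)

P(the item is flagged defective) = 23/25 × 9/100 + 1/25 × 91/100
= 207/2500 + 91/2500 = 149/1250

P(the item is actually defective|the item is flagged defective) = (207/2500) / (149/1250) = 207/298

P(the item is actually defective|the item is flagged defective) = 207/298 ≈ 69.46%


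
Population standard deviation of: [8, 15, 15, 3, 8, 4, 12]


Mean = 65/7
  (8-65/7)²=81/49
  (15-65/7)²=1600/49
  (15-65/7)²=1600/49
  (3-65/7)²=1936/49
  (8-65/7)²=81/49
  (4-65/7)²=1369/49
  (12-65/7)²=361/49
Σ(x-μ)² = 1004/7
σ² = (1004/7)/7 = 1004/49

σ = √(1004/49) ≈ 4.5266


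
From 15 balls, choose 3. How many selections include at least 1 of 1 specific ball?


Complement: C(15,3) - C(14,3) = 455 - 364 = 91

91


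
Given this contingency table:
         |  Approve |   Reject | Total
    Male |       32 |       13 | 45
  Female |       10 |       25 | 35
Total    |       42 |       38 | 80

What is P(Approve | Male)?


P(Approve | Male) = 32/(32+13) = 32/45

P(Approve|Male) = 32/45 ≈ 71.11%


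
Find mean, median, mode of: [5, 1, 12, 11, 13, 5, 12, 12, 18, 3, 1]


Sorted: [1, 1, 3, 5, 5, 11, 12, 12, 12, 13, 18]
Mean = 93/11
Median = 11
Freq: {5: 2, 1: 2, 12: 3, 11: 1, 13: 1, 18: 1, 3: 1}
Mode: [12]

Mean=93/11, Median=11, Mode=12


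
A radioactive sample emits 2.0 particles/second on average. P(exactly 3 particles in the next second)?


Poisson(λ=2.0): P(X=3) = e^(-λ)×λ^k/k!
= e^(-2.0) × 2.0^3 / 3!
≈ 0.1353352832 × 8 / 6 ≈ 0.180447

P(X=3) ≈ 0.180447 ≈ 18.04%


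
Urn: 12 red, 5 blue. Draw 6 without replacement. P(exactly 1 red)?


Hypergeometric: C(12,1)×C(5,5)/C(17,6)
= 12×1/12376 = 3/3094

P(X=1) = 3/3094 ≈ 0.10%


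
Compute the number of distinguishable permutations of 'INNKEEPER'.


Letters: 9, freq: {'I': 1, 'N': 2, 'K': 1, 'E': 3, 'P': 1, 'R': 1}
9!/(1!×2!×1!×3!×1!×1!) = 362880/12 = 30240

30240


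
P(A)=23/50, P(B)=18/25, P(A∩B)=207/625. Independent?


P(A)×P(B) = 207/625
P(A∩B) = 207/625
Equal ✓ → Independent

Yes, independent


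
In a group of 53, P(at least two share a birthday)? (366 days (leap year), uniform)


P(all different) = Π(366-i)/366 for i=0..52
= 0.019079
P(match) = 1 - 0.019079 = 0.980921

P ≈ 0.9809 ≈ 98.09%


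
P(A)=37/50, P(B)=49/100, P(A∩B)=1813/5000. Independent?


P(A)×P(B) = 1813/5000
P(A∩B) = 1813/5000
Equal ✓ → Independent

Yes, independent


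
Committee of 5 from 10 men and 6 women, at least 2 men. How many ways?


Count by #men:
  2M,3W: C(10,2)×C(6,3)=900
  3M,2W: C(10,3)×C(6,2)=1800
  4M,1W: C(10,4)×C(6,1)=1260
  5M,0W: C(10,5)×C(6,0)=252
Total = 4212

4212


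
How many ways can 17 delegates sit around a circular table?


Circular arrangements of 17 distinct objects: fix one position to break rotational symmetry.
(n-1)! = 16! = 20922789888000

20922789888000


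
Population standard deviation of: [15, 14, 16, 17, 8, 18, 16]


Mean = 104/7
  (15-104/7)²=1/49
  (14-104/7)²=36/49
  (16-104/7)²=64/49
  (17-104/7)²=225/49
  (8-104/7)²=2304/49
  (18-104/7)²=484/49
  (16-104/7)²=64/49
Σ(x-μ)² = 454/7
σ² = (454/7)/7 = 454/49

σ = √(454/49) ≈ 3.0439


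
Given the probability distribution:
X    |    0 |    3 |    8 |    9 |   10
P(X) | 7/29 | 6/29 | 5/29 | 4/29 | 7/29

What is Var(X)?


E[X] = 164/29
E[X²] = 1398/29
Var(X) = E[X²] - (E[X])² = 1398/29 - 26896/841 = 13646/841

Var(X) = 13646/841 ≈ 16.2259


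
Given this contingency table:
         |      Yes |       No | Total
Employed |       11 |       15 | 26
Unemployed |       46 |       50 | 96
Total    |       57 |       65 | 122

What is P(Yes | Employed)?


P(Yes | Employed) = 11/(11+15) = 11/26

P(Yes|Employed) = 11/26 ≈ 42.31%


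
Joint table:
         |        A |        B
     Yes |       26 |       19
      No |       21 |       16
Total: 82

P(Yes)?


P(Yes) = (26+19)/82 = 45/82

P(Yes) = 45/82 ≈ 54.88%


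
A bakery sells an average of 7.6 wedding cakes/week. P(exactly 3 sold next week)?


Poisson(λ=7.6): P(X=3) = e^(-λ)×λ^k/k!
= e^(-7.6) × 7.6^3 / 3!
≈ 0.0005004514334 × 438.976 / 6 ≈ 0.036614

P(X=3) ≈ 0.036614 ≈ 3.66%


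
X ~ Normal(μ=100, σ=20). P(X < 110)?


z = (110-100)/20 = 0.5
P(Z < 0.5) = 0.6915

P(X < 110) ≈ 0.6915


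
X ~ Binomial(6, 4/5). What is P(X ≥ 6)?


P(X ≥ 6) = Σ P(X=i) for i=6..6
P(X=6) = 4096/15625
Sum = 4096/15625

P(X ≥ 6) = 4096/15625 ≈ 26.21%


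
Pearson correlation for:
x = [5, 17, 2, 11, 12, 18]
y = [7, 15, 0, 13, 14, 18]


n=6, Σx=65, Σy=67, Σxy=925, Σx²=907, Σy²=963
r = (6×925 - 65×67)/√((6×907 - 65²)(6×963 - 67²))
= 1195/√(1217×1289) = 1195/√1568713 ≈ 1195/1252.4827 ≈ 0.9541

r ≈ 0.9541


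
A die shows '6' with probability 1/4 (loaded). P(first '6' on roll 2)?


Geometric: P(X=2) = (1-p)^(k-1)×p = (3/4)^1×1/4 = 3/16

P(X=2) = 3/16 ≈ 18.75%


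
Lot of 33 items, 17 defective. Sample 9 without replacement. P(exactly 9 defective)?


Hypergeometric: C(17,9)×C(16,0)/C(33,9)
= 24310×1/38567100 = 17/26970

P(X=9) = 17/26970 ≈ 0.06%


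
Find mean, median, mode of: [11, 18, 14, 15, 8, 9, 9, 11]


Sorted: [8, 9, 9, 11, 11, 14, 15, 18]
Mean = 95/8
Median = 11
Freq: {11: 2, 18: 1, 14: 1, 15: 1, 8: 1, 9: 2}
Mode: [9, 11]

Mean=95/8, Median=11, Mode=[9, 11]


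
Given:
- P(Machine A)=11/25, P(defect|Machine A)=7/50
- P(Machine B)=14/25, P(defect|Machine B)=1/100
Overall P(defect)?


P(B) = Σ P(B|Aᵢ)×P(Aᵢ)
  7/50×11/25 = 77/1250
  1/100×14/25 = 7/1250
Sum = 42/625

P(defect) = 42/625 ≈ 6.72%


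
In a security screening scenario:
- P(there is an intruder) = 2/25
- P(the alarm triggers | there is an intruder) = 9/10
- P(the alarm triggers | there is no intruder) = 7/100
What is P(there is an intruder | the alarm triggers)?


Using Bayes' theorem:
P(A|B) = P(B|A)·P(A) / P(B)

P(the alarm triggers) = 9/10 × 2/25 + 7/100 × 23/25
= 9/125 + 161/2500 = 341/2500

P(there is an intruder|the alarm triggers) = (9/125) / (341/2500) = 180/341

P(there is an intruder|the alarm triggers) = 180/341 ≈ 52.79%


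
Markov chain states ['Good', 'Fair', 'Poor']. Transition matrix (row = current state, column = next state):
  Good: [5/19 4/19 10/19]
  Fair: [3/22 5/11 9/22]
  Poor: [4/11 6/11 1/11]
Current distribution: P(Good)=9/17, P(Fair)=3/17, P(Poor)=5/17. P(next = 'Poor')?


P(next=Poor) = Σᵢ P(now=i)×P(i→Poor)
= 9/17×10/19 + 3/17×9/22 + 5/17×1/11
= 90/323 + 27/374 + 5/187 = 2683/7106

P = 2683/7106 ≈ 0.3776


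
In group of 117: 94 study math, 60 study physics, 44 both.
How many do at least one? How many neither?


|A∪B| = 94+60-44 = 110
Neither = 117-110 = 7

At least one: 110; Neither: 7


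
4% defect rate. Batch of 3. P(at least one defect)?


P(all good) = (24/25)^3 = 13824/15625
P(≥1 defect) = 1801/15625

P = 1801/15625 ≈ 11.53%


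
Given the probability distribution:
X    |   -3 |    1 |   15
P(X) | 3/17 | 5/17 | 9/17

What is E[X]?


E[X] = Σ x·P(X=x)
= (-3)×(3/17) + (1)×(5/17) + (15)×(9/17)
= 131/17

E[X] = 131/17


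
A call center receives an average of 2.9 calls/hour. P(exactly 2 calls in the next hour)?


Poisson(λ=2.9): P(X=2) = e^(-λ)×λ^k/k!
= e^(-2.9) × 2.9^2 / 2!
≈ 0.05502322006 × 8.41 / 2 ≈ 0.231373

P(X=2) ≈ 0.231373 ≈ 23.14%


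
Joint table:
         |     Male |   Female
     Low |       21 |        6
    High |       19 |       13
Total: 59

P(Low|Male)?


P(Low|Male) = 21/(21+19) = 21/40

P = 21/40 ≈ 52.50%


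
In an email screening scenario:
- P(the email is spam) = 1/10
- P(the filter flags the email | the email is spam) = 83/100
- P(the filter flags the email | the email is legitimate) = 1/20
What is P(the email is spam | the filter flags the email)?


Using Bayes' theorem:
P(A|B) = P(B|A)·P(A) / P(B)

P(the filter flags the email) = 83/100 × 1/10 + 1/20 × 9/10
= 83/1000 + 9/200 = 16/125

P(the email is spam|the filter flags the email) = (83/1000) / (16/125) = 83/128

P(the email is spam|the filter flags the email) = 83/128 ≈ 64.84%


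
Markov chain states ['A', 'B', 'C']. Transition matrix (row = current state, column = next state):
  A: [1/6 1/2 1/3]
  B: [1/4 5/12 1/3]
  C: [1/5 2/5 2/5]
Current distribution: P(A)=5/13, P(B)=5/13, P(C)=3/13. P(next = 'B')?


P(next=B) = Σᵢ P(now=i)×P(i→B)
= 5/13×1/2 + 5/13×5/12 + 3/13×2/5
= 5/26 + 25/156 + 6/65 = 347/780

P = 347/780 ≈ 0.4449


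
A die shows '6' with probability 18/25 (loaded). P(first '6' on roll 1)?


Geometric: P(X=1) = (1-p)^(k-1)×p = (7/25)^0×18/25 = 18/25

P(X=1) = 18/25 ≈ 72.00%


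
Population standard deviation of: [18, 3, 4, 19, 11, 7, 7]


Mean = 69/7
  (18-69/7)²=3249/49
  (3-69/7)²=2304/49
  (4-69/7)²=1681/49
  (19-69/7)²=4096/49
  (11-69/7)²=64/49
  (7-69/7)²=400/49
  (7-69/7)²=400/49
Σ(x-μ)² = 1742/7
σ² = (1742/7)/7 = 1742/49

σ = √(1742/49) ≈ 5.9625


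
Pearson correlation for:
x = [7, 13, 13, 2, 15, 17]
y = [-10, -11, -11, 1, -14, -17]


n=6, Σx=67, Σy=-62, Σxy=-853, Σx²=905, Σy²=828
r = (6×(-853) - 67×(-62))/√((6×905 - 67²)(6×828 - (-62)²))
= -964/√(941×1124) = -964/√1057684 ≈ -964/1028.4377 ≈ -0.9373

r ≈ -0.9373


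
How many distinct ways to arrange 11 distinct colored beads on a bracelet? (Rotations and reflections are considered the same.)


Free circular arrangements: rotations and reflections both identified.
(n-1)!/2 = 10!/2 = 3628800/2 = 1814400

1814400


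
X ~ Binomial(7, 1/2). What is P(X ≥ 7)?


P(X ≥ 7) = Σ P(X=i) for i=7..7
P(X=7) = 1/128
Sum = 1/128

P(X ≥ 7) = 1/128 ≈ 0.78%


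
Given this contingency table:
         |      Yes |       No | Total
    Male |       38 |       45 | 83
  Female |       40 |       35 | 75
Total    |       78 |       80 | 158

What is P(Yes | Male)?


P(Yes | Male) = 38/(38+45) = 38/83

P(Yes|Male) = 38/83 ≈ 45.78%


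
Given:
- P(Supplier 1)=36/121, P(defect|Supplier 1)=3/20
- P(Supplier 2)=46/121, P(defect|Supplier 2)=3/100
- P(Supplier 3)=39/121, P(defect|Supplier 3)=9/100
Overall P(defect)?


P(B) = Σ P(B|Aᵢ)×P(Aᵢ)
  3/20×36/121 = 27/605
  3/100×46/121 = 69/6050
  9/100×39/121 = 351/12100
Sum = 1029/12100

P(defect) = 1029/12100 ≈ 8.50%


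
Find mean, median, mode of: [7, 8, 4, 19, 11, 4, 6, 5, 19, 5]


Sorted: [4, 4, 5, 5, 6, 7, 8, 11, 19, 19]
Mean = 88/10 = 44/5
Median = 13/2
Freq: {7: 1, 8: 1, 4: 2, 19: 2, 11: 1, 6: 1, 5: 2}
Mode: [4, 5, 19]

Mean=44/5, Median=13/2, Mode=[4, 5, 19]


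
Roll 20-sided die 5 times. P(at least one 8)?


P(no 8)^5 = (19/20)^5 = 2476099/3200000
P(≥1) = 1 - 2476099/3200000 = 723901/3200000

P = 723901/3200000 ≈ 22.62%


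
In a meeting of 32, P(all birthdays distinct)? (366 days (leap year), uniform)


P(all different) = Π(366-i)/366 for i=0..31
= (366/366)×(365/366)×...×(335/366)
= 0.247626

P ≈ 0.2476 ≈ 24.76%


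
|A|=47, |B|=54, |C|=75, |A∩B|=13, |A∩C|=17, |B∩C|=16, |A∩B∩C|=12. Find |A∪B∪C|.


|A∪B∪C| = 47+54+75-13-17-16+12 = 142

|A∪B∪C| = 142


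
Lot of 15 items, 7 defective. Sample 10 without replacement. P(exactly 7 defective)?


Hypergeometric: C(7,7)×C(8,3)/C(15,10)
= 1×56/3003 = 8/429

P(X=7) = 8/429 ≈ 1.86%


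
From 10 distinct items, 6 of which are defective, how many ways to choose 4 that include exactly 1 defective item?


Choose 1 of the 6 defective items and 3 of the other 4 items:
C(6,1)×C(4,3) = 6×4 = 24

24


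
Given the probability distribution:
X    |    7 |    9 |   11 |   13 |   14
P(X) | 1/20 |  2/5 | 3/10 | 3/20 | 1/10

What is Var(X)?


E[X] = 53/5
E[X²] = 1161/10
Var(X) = E[X²] - (E[X])² = 1161/10 - 2809/25 = 187/50

Var(X) = 187/50 ≈ 3.7400


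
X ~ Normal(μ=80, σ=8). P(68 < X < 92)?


z₁=(68-80)/8=-1.5, z₂=(92-80)/8=1.5
P = Φ(1.5) - Φ(-1.5) = 0.933193 - 0.066807 = 0.866386 ≈ 0.8664

P(68 < X < 92) ≈ 0.8664


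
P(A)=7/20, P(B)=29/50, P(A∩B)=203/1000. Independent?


P(A)×P(B) = 203/1000
P(A∩B) = 203/1000
Equal ✓ → Independent

Yes, independent


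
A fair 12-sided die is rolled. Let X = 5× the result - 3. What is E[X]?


E[die] = (1+12)/2 = 13/2
E[X] = 5×13/2 - 3 = 59/2

E[X] = 59/2


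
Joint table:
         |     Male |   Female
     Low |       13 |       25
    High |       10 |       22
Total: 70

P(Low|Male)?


P(Low|Male) = 13/(13+10) = 13/23

P = 13/23 ≈ 56.52%


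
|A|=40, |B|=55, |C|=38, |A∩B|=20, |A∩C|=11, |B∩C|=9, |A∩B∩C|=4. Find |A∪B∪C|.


|A∪B∪C| = 40+55+38-20-11-9+4 = 97

|A∪B∪C| = 97


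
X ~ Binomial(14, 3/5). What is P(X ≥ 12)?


P(X ≥ 12) = Σ P(X=i) for i=12..14
P(X=12) = 193444524/6103515625
P(X=13) = 44641044/6103515625
P(X=14) = 4782969/6103515625
Sum = 242868537/6103515625

P(X ≥ 12) = 242868537/6103515625 ≈ 3.98%


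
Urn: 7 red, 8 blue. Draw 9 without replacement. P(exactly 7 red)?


Hypergeometric: C(7,7)×C(8,2)/C(15,9)
= 1×28/5005 = 4/715

P(X=7) = 4/715 ≈ 0.56%


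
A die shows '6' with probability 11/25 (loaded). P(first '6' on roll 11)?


Geometric: P(X=11) = (1-p)^(k-1)×p = (14/25)^10×11/25 = 3181801204736/2384185791015625

P(X=11) = 3181801204736/2384185791015625 ≈ 0.13%


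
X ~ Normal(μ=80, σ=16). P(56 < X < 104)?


z₁=(56-80)/16=-1.5, z₂=(104-80)/16=1.5
P = Φ(1.5) - Φ(-1.5) = 0.933193 - 0.066807 = 0.866386 ≈ 0.8664

P(56 < X < 104) ≈ 0.8664


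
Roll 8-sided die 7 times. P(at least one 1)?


P(no 1)^7 = (7/8)^7 = 823543/2097152
P(≥1) = 1 - 823543/2097152 = 1273609/2097152

P = 1273609/2097152 ≈ 60.73%


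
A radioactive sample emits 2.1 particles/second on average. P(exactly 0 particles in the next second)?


Poisson(λ=2.1): P(X=0) = e^(-λ)×λ^k/k!
= e^(-2.1) × 2.1^0 / 0!
≈ 0.1224564283 × 1 / 1 ≈ 0.122456

P(X=0) ≈ 0.122456 ≈ 12.25%


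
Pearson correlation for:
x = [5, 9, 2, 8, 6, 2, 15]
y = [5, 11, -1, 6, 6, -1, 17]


n=7, Σx=47, Σy=43, Σxy=459, Σx²=439, Σy²=509
r = (7×459 - 47×43)/√((7×439 - 47²)(7×509 - 43²))
= 1192/√(864×1714) = 1192/√1480896 ≈ 1192/1216.9207 ≈ 0.9795

r ≈ 0.9795


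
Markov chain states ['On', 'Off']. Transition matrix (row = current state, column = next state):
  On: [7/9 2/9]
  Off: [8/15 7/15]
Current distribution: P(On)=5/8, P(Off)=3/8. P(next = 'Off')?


P(next=Off) = Σᵢ P(now=i)×P(i→Off)
= 5/8×2/9 + 3/8×7/15
= 5/36 + 7/40 = 113/360

P = 113/360 ≈ 0.3139


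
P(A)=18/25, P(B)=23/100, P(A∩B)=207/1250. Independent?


P(A)×P(B) = 207/1250
P(A∩B) = 207/1250
Equal ✓ → Independent

Yes, independent


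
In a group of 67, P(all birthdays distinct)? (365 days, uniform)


P(all different) = Π(365-i)/365 for i=0..66
= (365/365)×(364/365)×...×(299/365)
= 0.001560

P ≈ 0.0016 ≈ 0.16%


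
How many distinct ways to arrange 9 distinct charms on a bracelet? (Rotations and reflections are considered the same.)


Free circular arrangements: rotations and reflections both identified.
(n-1)!/2 = 8!/2 = 40320/2 = 20160

20160


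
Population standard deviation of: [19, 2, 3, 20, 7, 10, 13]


Mean = 74/7
  (19-74/7)²=3481/49
  (2-74/7)²=3600/49
  (3-74/7)²=2809/49
  (20-74/7)²=4356/49
  (7-74/7)²=625/49
  (10-74/7)²=16/49
  (13-74/7)²=289/49
Σ(x-μ)² = 2168/7
σ² = (2168/7)/7 = 2168/49

σ = √(2168/49) ≈ 6.6517


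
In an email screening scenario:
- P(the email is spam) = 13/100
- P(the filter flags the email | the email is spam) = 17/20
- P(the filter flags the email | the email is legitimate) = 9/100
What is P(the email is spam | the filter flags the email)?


Using Bayes' theorem:
P(A|B) = P(B|A)·P(A) / P(B)

P(the filter flags the email) = 17/20 × 13/100 + 9/100 × 87/100
= 221/2000 + 783/10000 = 118/625

P(the email is spam|the filter flags the email) = (221/2000) / (118/625) = 1105/1888

P(the email is spam|the filter flags the email) = 1105/1888 ≈ 58.53%


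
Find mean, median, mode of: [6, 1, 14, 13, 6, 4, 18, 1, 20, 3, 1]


Sorted: [1, 1, 1, 3, 4, 6, 6, 13, 14, 18, 20]
Mean = 87/11
Median = 6
Freq: {6: 2, 1: 3, 14: 1, 13: 1, 4: 1, 18: 1, 20: 1, 3: 1}
Mode: [1]

Mean=87/11, Median=6, Mode=1


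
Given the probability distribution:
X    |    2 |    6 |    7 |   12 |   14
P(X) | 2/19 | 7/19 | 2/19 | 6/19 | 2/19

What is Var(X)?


E[X] = 160/19
E[X²] = 1614/19
Var(X) = E[X²] - (E[X])² = 1614/19 - 25600/361 = 5066/361

Var(X) = 5066/361 ≈ 14.0332


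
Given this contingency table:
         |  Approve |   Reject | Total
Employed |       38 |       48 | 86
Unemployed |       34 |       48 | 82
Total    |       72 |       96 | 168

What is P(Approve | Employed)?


P(Approve | Employed) = 38/(38+48) = 38/86 = 19/43

P(Approve|Employed) = 19/43 ≈ 44.19%


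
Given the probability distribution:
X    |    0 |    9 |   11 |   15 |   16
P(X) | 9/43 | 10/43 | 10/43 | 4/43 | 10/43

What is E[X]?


E[X] = Σ x·P(X=x)
= (0)×(9/43) + (9)×(10/43) + (11)×(10/43) + (15)×(4/43) + (16)×(10/43)
= 420/43

E[X] = 420/43


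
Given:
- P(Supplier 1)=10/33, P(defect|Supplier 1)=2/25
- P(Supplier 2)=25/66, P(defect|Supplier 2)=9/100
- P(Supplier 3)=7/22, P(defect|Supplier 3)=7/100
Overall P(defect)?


P(B) = Σ P(B|Aᵢ)×P(Aᵢ)
  2/25×10/33 = 4/165
  9/100×25/66 = 3/88
  7/100×7/22 = 49/2200
Sum = 133/1650

P(defect) = 133/1650 ≈ 8.06%


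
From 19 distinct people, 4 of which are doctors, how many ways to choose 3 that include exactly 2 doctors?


Choose 2 of the 4 doctors and 1 of the other 15 people:
C(4,2)×C(15,1) = 6×15 = 90

90


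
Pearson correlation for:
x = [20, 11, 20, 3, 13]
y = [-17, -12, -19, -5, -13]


n=5, Σx=67, Σy=-66, Σxy=-1036, Σx²=1099, Σy²=988
r = (5×(-1036) - 67×(-66))/√((5×1099 - 67²)(5×988 - (-66)²))
= -758/√(1006×584) = -758/√587504 ≈ -758/766.4881 ≈ -0.9889

r ≈ -0.9889


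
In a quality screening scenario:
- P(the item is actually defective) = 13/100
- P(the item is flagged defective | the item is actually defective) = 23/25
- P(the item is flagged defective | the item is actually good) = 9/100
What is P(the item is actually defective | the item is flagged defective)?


Using Bayes' theorem:
P(A|B) = P(B|A)·P(A) / P(B)

P(the item is flagged defective) = 23/25 × 13/100 + 9/100 × 87/100
= 299/2500 + 783/10000 = 1979/10000

P(the item is actually defective|the item is flagged defective) = (299/2500) / (1979/10000) = 1196/1979

P(the item is actually defective|the item is flagged defective) = 1196/1979 ≈ 60.43%


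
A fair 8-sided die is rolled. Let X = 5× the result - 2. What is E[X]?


E[die] = (1+8)/2 = 9/2
E[X] = 5×9/2 - 2 = 41/2

E[X] = 41/2


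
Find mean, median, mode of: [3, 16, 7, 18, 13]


Sorted: [3, 7, 13, 16, 18]
Mean = 57/5
Median = 13
Freq: {3: 1, 16: 1, 7: 1, 18: 1, 13: 1}
Mode: No mode

Mean=57/5, Median=13, Mode=No mode


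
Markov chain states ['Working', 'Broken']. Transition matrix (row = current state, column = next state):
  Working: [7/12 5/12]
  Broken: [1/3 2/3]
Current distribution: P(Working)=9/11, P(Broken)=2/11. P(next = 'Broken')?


P(next=Broken) = Σᵢ P(now=i)×P(i→Broken)
= 9/11×5/12 + 2/11×2/3
= 15/44 + 4/33 = 61/132

P = 61/132 ≈ 0.4621


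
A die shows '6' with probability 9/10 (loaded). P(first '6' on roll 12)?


Geometric: P(X=12) = (1-p)^(k-1)×p = (1/10)^11×9/10 = 9/1000000000000

P(X=12) = 9/1000000000000 ≈ 0.00%


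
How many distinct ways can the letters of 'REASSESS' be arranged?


Letters: 8, freq: {'R': 1, 'E': 2, 'A': 1, 'S': 4}
8!/(1!×2!×1!×4!) = 40320/48 = 840

840


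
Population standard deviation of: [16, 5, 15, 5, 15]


Mean = 56/5
  (16-56/5)²=576/25
  (5-56/5)²=961/25
  (15-56/5)²=361/25
  (5-56/5)²=961/25
  (15-56/5)²=361/25
Σ(x-μ)² = 644/5
σ² = (644/5)/5 = 644/25

σ = √(644/25) ≈ 5.0754


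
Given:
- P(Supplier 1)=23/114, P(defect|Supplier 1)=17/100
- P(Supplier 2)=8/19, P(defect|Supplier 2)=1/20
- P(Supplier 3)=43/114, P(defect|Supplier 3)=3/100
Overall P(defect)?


P(B) = Σ P(B|Aᵢ)×P(Aᵢ)
  17/100×23/114 = 391/11400
  1/20×8/19 = 2/95
  3/100×43/114 = 43/3800
Sum = 1/15

P(defect) = 1/15 ≈ 6.67%


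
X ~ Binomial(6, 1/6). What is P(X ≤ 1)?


P(X ≤ 1) = Σ P(X=i) for i=0..1
P(X=0) = 15625/46656
P(X=1) = 3125/7776
Sum = 34375/46656

P(X ≤ 1) = 34375/46656 ≈ 73.68%


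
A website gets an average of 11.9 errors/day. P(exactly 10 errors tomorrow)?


Poisson(λ=11.9): P(X=10) = e^(-λ)×λ^k/k!
= e^(-11.9) × 11.9^10 / 10!
≈ 6.790404807e-06 × 56946837901.2 / 3628800 ≈ 0.106562

P(X=10) ≈ 0.106562 ≈ 10.66%


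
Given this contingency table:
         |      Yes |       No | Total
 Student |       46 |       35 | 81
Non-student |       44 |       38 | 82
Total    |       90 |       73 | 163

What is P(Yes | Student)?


P(Yes | Student) = 46/(46+35) = 46/81

P(Yes|Student) = 46/81 ≈ 56.79%


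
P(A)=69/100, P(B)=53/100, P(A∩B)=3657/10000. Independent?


P(A)×P(B) = 3657/10000
P(A∩B) = 3657/10000
Equal ✓ → Independent

Yes, independent


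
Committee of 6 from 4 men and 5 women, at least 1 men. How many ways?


Count by #men:
  1M,5W: C(4,1)×C(5,5)=4
  2M,4W: C(4,2)×C(5,4)=30
  3M,3W: C(4,3)×C(5,3)=40
  4M,2W: C(4,4)×C(5,2)=10
Total = 84

84


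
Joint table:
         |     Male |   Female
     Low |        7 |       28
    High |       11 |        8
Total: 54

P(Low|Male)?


P(Low|Male) = 7/(7+11) = 7/18

P = 7/18 ≈ 38.89%


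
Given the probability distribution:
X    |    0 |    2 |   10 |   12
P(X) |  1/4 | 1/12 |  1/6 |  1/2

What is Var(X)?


E[X] = 47/6
E[X²] = 89
Var(X) = E[X²] - (E[X])² = 89 - 2209/36 = 995/36

Var(X) = 995/36 ≈ 27.6389


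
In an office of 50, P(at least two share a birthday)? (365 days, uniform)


P(all different) = Π(365-i)/365 for i=0..49
= 0.029626
P(match) = 1 - 0.029626 = 0.970374

P ≈ 0.9704 ≈ 97.04%


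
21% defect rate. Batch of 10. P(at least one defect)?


P(all good) = (79/100)^10 = 9468276082626847201/100000000000000000000
P(≥1 defect) = 90531723917373152799/100000000000000000000

P = 90531723917373152799/100000000000000000000 ≈ 90.53%


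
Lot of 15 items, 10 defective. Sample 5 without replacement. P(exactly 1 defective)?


Hypergeometric: C(10,1)×C(5,4)/C(15,5)
= 10×5/3003 = 50/3003

P(X=1) = 50/3003 ≈ 1.67%


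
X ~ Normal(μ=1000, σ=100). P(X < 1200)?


z = (1200-1000)/100 = 2.0
P(Z < 2.0) = 0.9772

P(X < 1200) ≈ 0.9772


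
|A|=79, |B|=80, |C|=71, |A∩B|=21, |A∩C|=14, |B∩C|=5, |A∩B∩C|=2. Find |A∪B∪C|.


|A∪B∪C| = 79+80+71-21-14-5+2 = 192

|A∪B∪C| = 192


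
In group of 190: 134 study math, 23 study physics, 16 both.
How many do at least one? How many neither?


|A∪B| = 134+23-16 = 141
Neither = 190-141 = 49

At least one: 141; Neither: 49


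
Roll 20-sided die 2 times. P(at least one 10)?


P(no 10)^2 = (19/20)^2 = 361/400
P(≥1) = 1 - 361/400 = 39/400

P = 39/400 ≈ 9.75%


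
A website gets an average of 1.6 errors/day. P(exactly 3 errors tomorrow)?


Poisson(λ=1.6): P(X=3) = e^(-λ)×λ^k/k!
= e^(-1.6) × 1.6^3 / 3!
≈ 0.201896518 × 4.096 / 6 ≈ 0.137828

P(X=3) ≈ 0.137828 ≈ 13.78%


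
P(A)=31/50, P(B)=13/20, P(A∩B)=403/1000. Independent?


P(A)×P(B) = 403/1000
P(A∩B) = 403/1000
Equal ✓ → Independent

Yes, independent


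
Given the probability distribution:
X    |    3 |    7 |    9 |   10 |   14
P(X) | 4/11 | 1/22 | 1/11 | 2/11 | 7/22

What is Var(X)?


E[X] = 17/2
E[X²] = 2055/22
Var(X) = E[X²] - (E[X])² = 2055/22 - 289/4 = 931/44

Var(X) = 931/44 ≈ 21.1591


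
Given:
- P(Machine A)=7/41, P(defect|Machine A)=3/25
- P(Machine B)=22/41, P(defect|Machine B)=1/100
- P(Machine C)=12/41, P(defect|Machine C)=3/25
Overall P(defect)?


P(B) = Σ P(B|Aᵢ)×P(Aᵢ)
  3/25×7/41 = 21/1025
  1/100×22/41 = 11/2050
  3/25×12/41 = 36/1025
Sum = 5/82

P(defect) = 5/82 ≈ 6.10%


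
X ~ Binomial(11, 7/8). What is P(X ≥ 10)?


P(X ≥ 10) = Σ P(X=i) for i=10..11
P(X=10) = 3107227739/8589934592
P(X=11) = 1977326743/8589934592
Sum = 2542277241/4294967296

P(X ≥ 10) = 2542277241/4294967296 ≈ 59.19%


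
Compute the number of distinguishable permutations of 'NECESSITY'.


Letters: 9, freq: {'N': 1, 'E': 2, 'C': 1, 'S': 2, 'I': 1, 'T': 1, 'Y': 1}
9!/(1!×2!×1!×2!×1!×1!×1!) = 362880/4 = 90720

90720


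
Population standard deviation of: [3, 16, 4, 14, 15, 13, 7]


Mean = 72/7
  (3-72/7)²=2601/49
  (16-72/7)²=1600/49
  (4-72/7)²=1936/49
  (14-72/7)²=676/49
  (15-72/7)²=1089/49
  (13-72/7)²=361/49
  (7-72/7)²=529/49
Σ(x-μ)² = 1256/7
σ² = (1256/7)/7 = 1256/49

σ = √(1256/49) ≈ 5.0629


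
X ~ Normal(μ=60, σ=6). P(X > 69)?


z = (69-60)/6 = 1.5
P(X > 69) = 1 - P(Z ≤ 1.5) = 1 - 0.9332 = 0.0668

P(X > 69) ≈ 0.0668


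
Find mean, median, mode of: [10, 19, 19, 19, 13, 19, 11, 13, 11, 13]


Sorted: [10, 11, 11, 13, 13, 13, 19, 19, 19, 19]
Mean = 147/10
Median = 13
Freq: {10: 1, 19: 4, 13: 3, 11: 2}
Mode: [19]

Mean=147/10, Median=13, Mode=19


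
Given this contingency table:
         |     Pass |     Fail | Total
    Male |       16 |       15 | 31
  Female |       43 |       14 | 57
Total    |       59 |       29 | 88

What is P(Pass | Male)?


P(Pass | Male) = 16/(16+15) = 16/31

P(Pass|Male) = 16/31 ≈ 51.61%


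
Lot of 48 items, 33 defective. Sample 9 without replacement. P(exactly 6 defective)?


Hypergeometric: C(33,6)×C(15,3)/C(48,9)
= 1107568×455/1677106640 = 572663/1905803

P(X=6) = 572663/1905803 ≈ 30.05%


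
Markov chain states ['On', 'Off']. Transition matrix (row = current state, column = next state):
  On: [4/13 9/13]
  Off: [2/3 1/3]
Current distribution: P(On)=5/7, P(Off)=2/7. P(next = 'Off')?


P(next=Off) = Σᵢ P(now=i)×P(i→Off)
= 5/7×9/13 + 2/7×1/3
= 45/91 + 2/21 = 23/39

P = 23/39 ≈ 0.5897


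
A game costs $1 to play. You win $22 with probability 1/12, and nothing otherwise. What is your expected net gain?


E[gain] = (22-1)×1/12 + (-1)×11/12
= 7/4 - 11/12 = 5/6

Expected net gain = $5/6 ≈ $0.83


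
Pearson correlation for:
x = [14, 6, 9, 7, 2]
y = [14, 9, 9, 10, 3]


n=5, Σx=38, Σy=45, Σxy=407, Σx²=366, Σy²=467
r = (5×407 - 38×45)/√((5×366 - 38²)(5×467 - 45²))
= 325/√(386×310) = 325/√119660 ≈ 325/345.9191 ≈ 0.9395

r ≈ 0.9395


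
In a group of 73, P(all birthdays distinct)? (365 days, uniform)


P(all different) = Π(365-i)/365 for i=0..72
= (365/365)×(364/365)×...×(293/365)
= 0.000439

P ≈ 0.0004 ≈ 0.04%


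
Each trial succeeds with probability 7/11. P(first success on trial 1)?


Geometric: P(X=1) = (1-p)^(k-1)×p = (4/11)^0×7/11 = 7/11

P(X=1) = 7/11 ≈ 63.64%


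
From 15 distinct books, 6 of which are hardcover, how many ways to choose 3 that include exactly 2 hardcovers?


Choose 2 of the 6 hardcovers and 1 of the other 9 books:
C(6,2)×C(9,1) = 15×9 = 135

135


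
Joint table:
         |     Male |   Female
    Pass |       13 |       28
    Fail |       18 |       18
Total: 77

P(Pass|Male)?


P(Pass|Male) = 13/(13+18) = 13/31

P = 13/31 ≈ 41.94%


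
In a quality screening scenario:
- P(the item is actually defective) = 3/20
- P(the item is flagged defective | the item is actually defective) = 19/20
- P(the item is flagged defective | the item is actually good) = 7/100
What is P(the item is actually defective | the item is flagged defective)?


Using Bayes' theorem:
P(A|B) = P(B|A)·P(A) / P(B)

P(the item is flagged defective) = 19/20 × 3/20 + 7/100 × 17/20
= 57/400 + 119/2000 = 101/500

P(the item is actually defective|the item is flagged defective) = (57/400) / (101/500) = 285/404

P(the item is actually defective|the item is flagged defective) = 285/404 ≈ 70.54%


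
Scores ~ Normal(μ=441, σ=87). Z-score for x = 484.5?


z = (x - μ)/σ = (484.5 - 441)/87 = 0.5

z = 0.5


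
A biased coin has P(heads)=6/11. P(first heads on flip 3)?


Geometric: P(X=3) = (1-p)^(k-1)×p = (5/11)^2×6/11 = 150/1331

P(X=3) = 150/1331 ≈ 11.27%


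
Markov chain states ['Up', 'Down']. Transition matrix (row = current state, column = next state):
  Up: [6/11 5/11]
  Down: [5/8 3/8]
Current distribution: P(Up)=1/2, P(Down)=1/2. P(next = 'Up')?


P(next=Up) = Σᵢ P(now=i)×P(i→Up)
= 1/2×6/11 + 1/2×5/8
= 3/11 + 5/16 = 103/176

P = 103/176 ≈ 0.5852


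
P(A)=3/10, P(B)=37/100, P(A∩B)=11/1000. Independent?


P(A)×P(B) = 111/1000
P(A∩B) = 11/1000
Not equal → NOT independent

No, not independent


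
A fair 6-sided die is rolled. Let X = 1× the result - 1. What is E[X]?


E[die] = (1+6)/2 = 7/2
E[X] = 1×7/2 - 1 = 5/2

E[X] = 5/2


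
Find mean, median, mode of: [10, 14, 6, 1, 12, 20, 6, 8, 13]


Sorted: [1, 6, 6, 8, 10, 12, 13, 14, 20]
Mean = 90/9 = 10
Median = 10
Freq: {10: 1, 14: 1, 6: 2, 1: 1, 12: 1, 20: 1, 8: 1, 13: 1}
Mode: [6]

Mean=10, Median=10, Mode=6


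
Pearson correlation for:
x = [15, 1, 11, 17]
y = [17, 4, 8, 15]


n=4, Σx=44, Σy=44, Σxy=602, Σx²=636, Σy²=594
r = (4×602 - 44×44)/√((4×636 - 44²)(4×594 - 44²))
= 472/√(608×440) = 472/√267520 ≈ 472/517.2234 ≈ 0.9126

r ≈ 0.9126


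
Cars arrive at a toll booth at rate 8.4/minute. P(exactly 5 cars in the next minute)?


Poisson(λ=8.4): P(X=5) = e^(-λ)×λ^k/k!
= e^(-8.4) × 8.4^5 / 5!
≈ 0.0002248673242 × 41821.19424 / 120 ≈ 0.078369

P(X=5) ≈ 0.078369 ≈ 7.84%


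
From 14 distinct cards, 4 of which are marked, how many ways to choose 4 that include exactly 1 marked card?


Choose 1 of the 4 marked cards and 3 of the other 10 cards:
C(4,1)×C(10,3) = 4×120 = 480

480


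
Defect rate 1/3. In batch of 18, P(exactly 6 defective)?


Binomial: P(X=6) = C(18,6)×p^6×(1-p)^12
= 18564 × 1/729 × 4096/531441 = 25346048/129140163

P(X=6) = 25346048/129140163 ≈ 19.63%


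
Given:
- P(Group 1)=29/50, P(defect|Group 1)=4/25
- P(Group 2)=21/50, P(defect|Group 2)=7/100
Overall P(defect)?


P(B) = Σ P(B|Aᵢ)×P(Aᵢ)
  4/25×29/50 = 58/625
  7/100×21/50 = 147/5000
Sum = 611/5000

P(defect) = 611/5000 ≈ 12.22%


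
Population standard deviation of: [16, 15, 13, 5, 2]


Mean = 51/5
  (16-51/5)²=841/25
  (15-51/5)²=576/25
  (13-51/5)²=196/25
  (5-51/5)²=676/25
  (2-51/5)²=1681/25
Σ(x-μ)² = 794/5
σ² = (794/5)/5 = 794/25

σ = √(794/25) ≈ 5.6356


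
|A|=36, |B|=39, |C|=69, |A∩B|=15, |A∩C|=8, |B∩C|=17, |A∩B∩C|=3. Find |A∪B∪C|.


|A∪B∪C| = 36+39+69-15-8-17+3 = 107

|A∪B∪C| = 107


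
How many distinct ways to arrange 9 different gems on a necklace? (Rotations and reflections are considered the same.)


Free circular arrangements: rotations and reflections both identified.
(n-1)!/2 = 8!/2 = 40320/2 = 20160

20160


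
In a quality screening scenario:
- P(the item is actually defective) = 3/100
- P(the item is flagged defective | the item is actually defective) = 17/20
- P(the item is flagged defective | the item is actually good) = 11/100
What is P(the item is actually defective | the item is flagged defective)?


Using Bayes' theorem:
P(A|B) = P(B|A)·P(A) / P(B)

P(the item is flagged defective) = 17/20 × 3/100 + 11/100 × 97/100
= 51/2000 + 1067/10000 = 661/5000

P(the item is actually defective|the item is flagged defective) = (51/2000) / (661/5000) = 255/1322

P(the item is actually defective|the item is flagged defective) = 255/1322 ≈ 19.29%
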